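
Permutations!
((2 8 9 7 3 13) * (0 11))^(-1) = ((0 11)(2 8 9 7 3 13))^(-1) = (0 11)(2 13 3 7 9 8)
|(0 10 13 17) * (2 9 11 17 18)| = 8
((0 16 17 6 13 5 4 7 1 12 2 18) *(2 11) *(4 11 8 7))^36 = (18)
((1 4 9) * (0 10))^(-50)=(10)(1 4 9)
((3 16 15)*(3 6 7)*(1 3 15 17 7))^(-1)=(1 6 15 7 17 16 3)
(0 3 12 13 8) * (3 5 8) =(0 5 8)(3 12 13) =[5, 1, 2, 12, 4, 8, 6, 7, 0, 9, 10, 11, 13, 3]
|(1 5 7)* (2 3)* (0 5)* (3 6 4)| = |(0 5 7 1)(2 6 4 3)| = 4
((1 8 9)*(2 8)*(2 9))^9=((1 9)(2 8))^9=(1 9)(2 8)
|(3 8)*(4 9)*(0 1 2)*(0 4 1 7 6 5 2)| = |(0 7 6 5 2 4 9 1)(3 8)| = 8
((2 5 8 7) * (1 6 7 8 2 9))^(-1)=((1 6 7 9)(2 5))^(-1)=(1 9 7 6)(2 5)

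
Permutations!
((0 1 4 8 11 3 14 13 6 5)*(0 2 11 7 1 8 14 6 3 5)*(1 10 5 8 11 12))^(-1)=((0 11 8 7 10 5 2 12 1 4 14 13 3 6))^(-1)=(0 6 3 13 14 4 1 12 2 5 10 7 8 11)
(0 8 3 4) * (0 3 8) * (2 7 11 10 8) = (2 7 11 10 8)(3 4) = [0, 1, 7, 4, 3, 5, 6, 11, 2, 9, 8, 10]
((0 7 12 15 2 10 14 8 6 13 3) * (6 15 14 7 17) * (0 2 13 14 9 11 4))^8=(0 2 17 10 6 7 14 12 8 9 15 11 13 4 3)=((0 17 6 14 8 15 13 3 2 10 7 12 9 11 4))^8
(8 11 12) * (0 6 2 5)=[6, 1, 5, 3, 4, 0, 2, 7, 11, 9, 10, 12, 8]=(0 6 2 5)(8 11 12)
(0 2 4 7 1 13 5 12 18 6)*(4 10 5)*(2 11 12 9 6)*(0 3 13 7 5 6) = [11, 7, 10, 13, 5, 9, 3, 1, 8, 0, 6, 12, 18, 4, 14, 15, 16, 17, 2] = (0 11 12 18 2 10 6 3 13 4 5 9)(1 7)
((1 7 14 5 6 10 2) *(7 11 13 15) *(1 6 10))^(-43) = (1 10 7 11 2 14 13 6 5 15) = ((1 11 13 15 7 14 5 10 2 6))^(-43)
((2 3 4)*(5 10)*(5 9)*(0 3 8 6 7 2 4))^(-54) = (10)(2 6)(7 8) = ((0 3)(2 8 6 7)(5 10 9))^(-54)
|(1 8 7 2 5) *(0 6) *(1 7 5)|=10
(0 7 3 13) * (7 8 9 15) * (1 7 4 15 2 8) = (0 1 7 3 13)(2 8 9)(4 15) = [1, 7, 8, 13, 15, 5, 6, 3, 9, 2, 10, 11, 12, 0, 14, 4]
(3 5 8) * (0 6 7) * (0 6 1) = (0 1)(3 5 8)(6 7) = [1, 0, 2, 5, 4, 8, 7, 6, 3]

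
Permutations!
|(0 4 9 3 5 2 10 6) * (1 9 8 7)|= 11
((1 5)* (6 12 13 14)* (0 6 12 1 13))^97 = (0 12 14 13 5 1 6)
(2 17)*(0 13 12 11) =(0 13 12 11)(2 17) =[13, 1, 17, 3, 4, 5, 6, 7, 8, 9, 10, 0, 11, 12, 14, 15, 16, 2]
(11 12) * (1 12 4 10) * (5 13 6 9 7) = (1 12 11 4 10)(5 13 6 9 7) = [0, 12, 2, 3, 10, 13, 9, 5, 8, 7, 1, 4, 11, 6]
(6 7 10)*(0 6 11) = (0 6 7 10 11) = [6, 1, 2, 3, 4, 5, 7, 10, 8, 9, 11, 0]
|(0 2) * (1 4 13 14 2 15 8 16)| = 9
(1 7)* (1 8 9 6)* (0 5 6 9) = (9)(0 5 6 1 7 8) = [5, 7, 2, 3, 4, 6, 1, 8, 0, 9]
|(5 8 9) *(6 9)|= |(5 8 6 9)|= 4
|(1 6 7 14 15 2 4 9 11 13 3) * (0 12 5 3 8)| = |(0 12 5 3 1 6 7 14 15 2 4 9 11 13 8)| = 15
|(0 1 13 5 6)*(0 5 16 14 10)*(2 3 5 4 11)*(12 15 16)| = |(0 1 13 12 15 16 14 10)(2 3 5 6 4 11)| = 24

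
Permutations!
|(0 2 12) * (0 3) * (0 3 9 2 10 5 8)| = |(0 10 5 8)(2 12 9)| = 12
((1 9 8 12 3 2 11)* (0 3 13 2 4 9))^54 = ((0 3 4 9 8 12 13 2 11 1))^54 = (0 8 11 4 13)(1 9 2 3 12)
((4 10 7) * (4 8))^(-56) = (10) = ((4 10 7 8))^(-56)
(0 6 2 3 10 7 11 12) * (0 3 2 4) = [6, 1, 2, 10, 0, 5, 4, 11, 8, 9, 7, 12, 3] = (0 6 4)(3 10 7 11 12)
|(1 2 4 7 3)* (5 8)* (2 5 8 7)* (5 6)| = |(8)(1 6 5 7 3)(2 4)| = 10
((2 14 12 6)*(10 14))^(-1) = (2 6 12 14 10)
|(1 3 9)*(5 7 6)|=|(1 3 9)(5 7 6)|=3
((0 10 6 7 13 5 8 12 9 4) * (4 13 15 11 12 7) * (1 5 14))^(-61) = (0 4 6 10)(1 14 13 9 12 11 15 7 8 5)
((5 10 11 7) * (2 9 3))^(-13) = ((2 9 3)(5 10 11 7))^(-13) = (2 3 9)(5 7 11 10)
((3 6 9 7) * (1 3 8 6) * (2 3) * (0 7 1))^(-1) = (0 3 2 1 9 6 8 7) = ((0 7 8 6 9 1 2 3))^(-1)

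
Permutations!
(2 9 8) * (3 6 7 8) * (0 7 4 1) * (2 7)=(0 2 9 3 6 4 1)(7 8)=[2, 0, 9, 6, 1, 5, 4, 8, 7, 3]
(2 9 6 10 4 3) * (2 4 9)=(3 4)(6 10 9)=[0, 1, 2, 4, 3, 5, 10, 7, 8, 6, 9]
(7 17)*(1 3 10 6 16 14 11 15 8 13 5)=[0, 3, 2, 10, 4, 1, 16, 17, 13, 9, 6, 15, 12, 5, 11, 8, 14, 7]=(1 3 10 6 16 14 11 15 8 13 5)(7 17)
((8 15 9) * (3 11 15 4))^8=((3 11 15 9 8 4))^8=(3 15 8)(4 11 9)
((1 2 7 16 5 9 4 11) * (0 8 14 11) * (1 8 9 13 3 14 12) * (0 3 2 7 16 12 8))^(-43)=(0 11 14 3 4 9)(1 12 7)(2 16 5 13)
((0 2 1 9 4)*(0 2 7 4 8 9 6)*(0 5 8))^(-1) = (0 9 8 5 6 1 2 4 7)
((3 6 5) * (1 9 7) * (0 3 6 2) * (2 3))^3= ((0 2)(1 9 7)(5 6))^3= (9)(0 2)(5 6)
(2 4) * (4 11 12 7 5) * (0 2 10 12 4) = (0 2 11 4 10 12 7 5) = [2, 1, 11, 3, 10, 0, 6, 5, 8, 9, 12, 4, 7]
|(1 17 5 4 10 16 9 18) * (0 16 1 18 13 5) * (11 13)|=|(18)(0 16 9 11 13 5 4 10 1 17)|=10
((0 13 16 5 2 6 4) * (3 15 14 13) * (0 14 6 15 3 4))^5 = (0 5 4 2 14 15 13 6 16)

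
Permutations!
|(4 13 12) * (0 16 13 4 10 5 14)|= 7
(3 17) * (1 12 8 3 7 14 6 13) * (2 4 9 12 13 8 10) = (1 13)(2 4 9 12 10)(3 17 7 14 6 8) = [0, 13, 4, 17, 9, 5, 8, 14, 3, 12, 2, 11, 10, 1, 6, 15, 16, 7]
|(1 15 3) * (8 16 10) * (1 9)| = |(1 15 3 9)(8 16 10)| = 12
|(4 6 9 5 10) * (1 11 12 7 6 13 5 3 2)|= |(1 11 12 7 6 9 3 2)(4 13 5 10)|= 8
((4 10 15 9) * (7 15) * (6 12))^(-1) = ((4 10 7 15 9)(6 12))^(-1) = (4 9 15 7 10)(6 12)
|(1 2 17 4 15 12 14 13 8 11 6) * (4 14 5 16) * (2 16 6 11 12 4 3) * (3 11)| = 12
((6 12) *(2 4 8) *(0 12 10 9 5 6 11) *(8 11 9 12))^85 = ((0 8 2 4 11)(5 6 10 12 9))^85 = (12)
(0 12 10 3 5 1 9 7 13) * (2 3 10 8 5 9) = [12, 2, 3, 9, 4, 1, 6, 13, 5, 7, 10, 11, 8, 0] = (0 12 8 5 1 2 3 9 7 13)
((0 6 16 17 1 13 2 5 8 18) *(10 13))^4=(0 1 5 6 10 8 16 13 18 17 2)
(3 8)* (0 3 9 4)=(0 3 8 9 4)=[3, 1, 2, 8, 0, 5, 6, 7, 9, 4]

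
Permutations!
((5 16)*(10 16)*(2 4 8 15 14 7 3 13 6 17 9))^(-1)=(2 9 17 6 13 3 7 14 15 8 4)(5 16 10)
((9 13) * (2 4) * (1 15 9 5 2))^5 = ((1 15 9 13 5 2 4))^5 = (1 2 13 15 4 5 9)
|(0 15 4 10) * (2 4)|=5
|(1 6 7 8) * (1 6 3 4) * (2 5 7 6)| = 12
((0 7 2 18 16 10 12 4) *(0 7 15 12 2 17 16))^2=((0 15 12 4 7 17 16 10 2 18))^2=(0 12 7 16 2)(4 17 10 18 15)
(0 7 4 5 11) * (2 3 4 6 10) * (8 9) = (0 7 6 10 2 3 4 5 11)(8 9) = [7, 1, 3, 4, 5, 11, 10, 6, 9, 8, 2, 0]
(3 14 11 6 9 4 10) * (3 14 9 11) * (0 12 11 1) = (0 12 11 6 1)(3 9 4 10 14) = [12, 0, 2, 9, 10, 5, 1, 7, 8, 4, 14, 6, 11, 13, 3]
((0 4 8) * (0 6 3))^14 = ((0 4 8 6 3))^14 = (0 3 6 8 4)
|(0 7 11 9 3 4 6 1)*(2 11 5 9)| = 8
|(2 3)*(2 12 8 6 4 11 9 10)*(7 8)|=10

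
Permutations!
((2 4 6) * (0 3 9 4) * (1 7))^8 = ((0 3 9 4 6 2)(1 7))^8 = (0 9 6)(2 3 4)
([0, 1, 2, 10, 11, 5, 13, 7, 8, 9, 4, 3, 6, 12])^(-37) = (3 11 4 10)(6 12 13)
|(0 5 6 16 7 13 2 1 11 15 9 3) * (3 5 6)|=|(0 6 16 7 13 2 1 11 15 9 5 3)|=12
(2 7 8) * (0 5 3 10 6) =(0 5 3 10 6)(2 7 8) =[5, 1, 7, 10, 4, 3, 0, 8, 2, 9, 6]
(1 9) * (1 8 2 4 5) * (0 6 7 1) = (0 6 7 1 9 8 2 4 5) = [6, 9, 4, 3, 5, 0, 7, 1, 2, 8]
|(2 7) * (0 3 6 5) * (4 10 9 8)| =4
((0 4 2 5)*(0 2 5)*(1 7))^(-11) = ((0 4 5 2)(1 7))^(-11) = (0 4 5 2)(1 7)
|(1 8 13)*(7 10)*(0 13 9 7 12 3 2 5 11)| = |(0 13 1 8 9 7 10 12 3 2 5 11)| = 12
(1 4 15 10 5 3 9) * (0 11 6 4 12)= (0 11 6 4 15 10 5 3 9 1 12)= [11, 12, 2, 9, 15, 3, 4, 7, 8, 1, 5, 6, 0, 13, 14, 10]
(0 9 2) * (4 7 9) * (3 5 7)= (0 4 3 5 7 9 2)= [4, 1, 0, 5, 3, 7, 6, 9, 8, 2]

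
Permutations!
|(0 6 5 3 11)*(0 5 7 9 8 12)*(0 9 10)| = |(0 6 7 10)(3 11 5)(8 12 9)| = 12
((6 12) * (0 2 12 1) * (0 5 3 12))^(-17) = (0 2)(1 12 5 6 3)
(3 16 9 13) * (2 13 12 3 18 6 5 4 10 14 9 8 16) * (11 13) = (2 11 13 18 6 5 4 10 14 9 12 3)(8 16) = [0, 1, 11, 2, 10, 4, 5, 7, 16, 12, 14, 13, 3, 18, 9, 15, 8, 17, 6]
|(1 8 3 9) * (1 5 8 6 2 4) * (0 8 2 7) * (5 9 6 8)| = 9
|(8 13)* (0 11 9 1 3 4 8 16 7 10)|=|(0 11 9 1 3 4 8 13 16 7 10)|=11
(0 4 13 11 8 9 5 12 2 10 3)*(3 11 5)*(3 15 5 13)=(0 4 3)(2 10 11 8 9 15 5 12)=[4, 1, 10, 0, 3, 12, 6, 7, 9, 15, 11, 8, 2, 13, 14, 5]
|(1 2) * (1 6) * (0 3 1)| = |(0 3 1 2 6)| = 5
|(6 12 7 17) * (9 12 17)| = 6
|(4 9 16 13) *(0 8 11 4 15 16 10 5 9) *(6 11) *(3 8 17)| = |(0 17 3 8 6 11 4)(5 9 10)(13 15 16)| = 21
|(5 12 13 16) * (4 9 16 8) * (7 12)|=8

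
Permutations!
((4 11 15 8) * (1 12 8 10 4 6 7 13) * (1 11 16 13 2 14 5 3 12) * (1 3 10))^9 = (1 10 8 13 2)(3 4 6 11 14)(5 12 16 7 15)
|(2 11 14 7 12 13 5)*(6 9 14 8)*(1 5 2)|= |(1 5)(2 11 8 6 9 14 7 12 13)|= 18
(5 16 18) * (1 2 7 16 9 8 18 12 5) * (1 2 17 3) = (1 17 3)(2 7 16 12 5 9 8 18) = [0, 17, 7, 1, 4, 9, 6, 16, 18, 8, 10, 11, 5, 13, 14, 15, 12, 3, 2]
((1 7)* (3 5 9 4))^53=((1 7)(3 5 9 4))^53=(1 7)(3 5 9 4)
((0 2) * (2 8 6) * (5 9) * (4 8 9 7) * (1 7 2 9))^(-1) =((0 1 7 4 8 6 9 5 2))^(-1) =(0 2 5 9 6 8 4 7 1)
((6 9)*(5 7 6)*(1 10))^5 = ((1 10)(5 7 6 9))^5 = (1 10)(5 7 6 9)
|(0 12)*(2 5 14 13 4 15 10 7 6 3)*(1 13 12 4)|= |(0 4 15 10 7 6 3 2 5 14 12)(1 13)|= 22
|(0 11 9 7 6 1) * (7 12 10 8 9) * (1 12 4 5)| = 11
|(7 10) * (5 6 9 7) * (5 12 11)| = |(5 6 9 7 10 12 11)| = 7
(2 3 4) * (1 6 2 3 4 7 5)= [0, 6, 4, 7, 3, 1, 2, 5]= (1 6 2 4 3 7 5)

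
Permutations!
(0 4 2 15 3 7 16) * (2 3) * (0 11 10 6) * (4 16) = (0 16 11 10 6)(2 15)(3 7 4) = [16, 1, 15, 7, 3, 5, 0, 4, 8, 9, 6, 10, 12, 13, 14, 2, 11]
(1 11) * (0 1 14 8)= (0 1 11 14 8)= [1, 11, 2, 3, 4, 5, 6, 7, 0, 9, 10, 14, 12, 13, 8]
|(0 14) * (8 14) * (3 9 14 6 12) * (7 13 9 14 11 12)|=|(0 8 6 7 13 9 11 12 3 14)|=10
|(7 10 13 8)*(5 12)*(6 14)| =4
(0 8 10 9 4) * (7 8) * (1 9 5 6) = (0 7 8 10 5 6 1 9 4) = [7, 9, 2, 3, 0, 6, 1, 8, 10, 4, 5]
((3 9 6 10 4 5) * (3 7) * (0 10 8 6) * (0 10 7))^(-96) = ((0 7 3 9 10 4 5)(6 8))^(-96) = (0 3 10 5 7 9 4)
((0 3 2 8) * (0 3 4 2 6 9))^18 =(0 3 4 6 2 9 8)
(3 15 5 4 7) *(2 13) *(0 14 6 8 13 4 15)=(0 14 6 8 13 2 4 7 3)(5 15)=[14, 1, 4, 0, 7, 15, 8, 3, 13, 9, 10, 11, 12, 2, 6, 5]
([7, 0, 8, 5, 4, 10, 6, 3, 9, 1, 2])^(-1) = [1, 9, 10, 7, 4, 3, 6, 0, 2, 8, 5]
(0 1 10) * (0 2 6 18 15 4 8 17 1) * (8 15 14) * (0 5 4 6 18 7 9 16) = (0 5 4 15 6 7 9 16)(1 10 2 18 14 8 17) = [5, 10, 18, 3, 15, 4, 7, 9, 17, 16, 2, 11, 12, 13, 8, 6, 0, 1, 14]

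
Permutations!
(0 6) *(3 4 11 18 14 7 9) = [6, 1, 2, 4, 11, 5, 0, 9, 8, 3, 10, 18, 12, 13, 7, 15, 16, 17, 14] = (0 6)(3 4 11 18 14 7 9)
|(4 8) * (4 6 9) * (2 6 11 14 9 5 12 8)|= 9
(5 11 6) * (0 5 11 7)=(0 5 7)(6 11)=[5, 1, 2, 3, 4, 7, 11, 0, 8, 9, 10, 6]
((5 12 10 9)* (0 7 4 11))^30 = ((0 7 4 11)(5 12 10 9))^30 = (0 4)(5 10)(7 11)(9 12)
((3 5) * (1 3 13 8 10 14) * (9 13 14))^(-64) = (14)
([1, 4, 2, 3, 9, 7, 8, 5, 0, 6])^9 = [9, 6, 2, 3, 8, 7, 1, 5, 4, 0]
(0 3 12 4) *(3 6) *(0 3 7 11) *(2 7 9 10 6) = (0 2 7 11)(3 12 4)(6 9 10) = [2, 1, 7, 12, 3, 5, 9, 11, 8, 10, 6, 0, 4]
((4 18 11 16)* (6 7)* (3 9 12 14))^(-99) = (3 9 12 14)(4 18 11 16)(6 7)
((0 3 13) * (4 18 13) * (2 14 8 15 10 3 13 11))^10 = (2 14 8 15 10 3 4 18 11)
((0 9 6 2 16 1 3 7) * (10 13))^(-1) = (0 7 3 1 16 2 6 9)(10 13)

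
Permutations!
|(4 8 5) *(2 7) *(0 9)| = |(0 9)(2 7)(4 8 5)| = 6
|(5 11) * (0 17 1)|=6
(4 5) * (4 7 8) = [0, 1, 2, 3, 5, 7, 6, 8, 4] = (4 5 7 8)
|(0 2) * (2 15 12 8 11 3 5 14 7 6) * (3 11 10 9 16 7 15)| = 13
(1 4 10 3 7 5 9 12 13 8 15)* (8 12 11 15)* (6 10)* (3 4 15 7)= (1 15)(4 6 10)(5 9 11 7)(12 13)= [0, 15, 2, 3, 6, 9, 10, 5, 8, 11, 4, 7, 13, 12, 14, 1]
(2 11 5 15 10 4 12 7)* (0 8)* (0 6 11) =(0 8 6 11 5 15 10 4 12 7 2) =[8, 1, 0, 3, 12, 15, 11, 2, 6, 9, 4, 5, 7, 13, 14, 10]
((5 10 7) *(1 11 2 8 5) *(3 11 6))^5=((1 6 3 11 2 8 5 10 7))^5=(1 8 6 5 3 10 11 7 2)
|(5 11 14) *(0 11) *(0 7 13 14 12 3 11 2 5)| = 6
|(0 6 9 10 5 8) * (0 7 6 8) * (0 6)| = 12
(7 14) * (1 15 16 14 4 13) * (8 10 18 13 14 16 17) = (1 15 17 8 10 18 13)(4 14 7) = [0, 15, 2, 3, 14, 5, 6, 4, 10, 9, 18, 11, 12, 1, 7, 17, 16, 8, 13]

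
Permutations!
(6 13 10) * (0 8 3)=(0 8 3)(6 13 10)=[8, 1, 2, 0, 4, 5, 13, 7, 3, 9, 6, 11, 12, 10]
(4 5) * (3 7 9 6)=(3 7 9 6)(4 5)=[0, 1, 2, 7, 5, 4, 3, 9, 8, 6]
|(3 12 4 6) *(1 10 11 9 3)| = |(1 10 11 9 3 12 4 6)| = 8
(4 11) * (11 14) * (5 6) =(4 14 11)(5 6) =[0, 1, 2, 3, 14, 6, 5, 7, 8, 9, 10, 4, 12, 13, 11]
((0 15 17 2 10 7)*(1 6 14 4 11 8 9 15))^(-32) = (0 9 1 15 6 17 14 2 4 10 11 7 8)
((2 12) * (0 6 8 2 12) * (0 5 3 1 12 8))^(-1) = (0 6)(1 3 5 2 8 12)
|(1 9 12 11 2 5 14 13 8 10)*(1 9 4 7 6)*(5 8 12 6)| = 13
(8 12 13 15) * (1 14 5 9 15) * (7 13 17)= (1 14 5 9 15 8 12 17 7 13)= [0, 14, 2, 3, 4, 9, 6, 13, 12, 15, 10, 11, 17, 1, 5, 8, 16, 7]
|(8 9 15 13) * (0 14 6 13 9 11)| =6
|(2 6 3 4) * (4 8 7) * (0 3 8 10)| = |(0 3 10)(2 6 8 7 4)| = 15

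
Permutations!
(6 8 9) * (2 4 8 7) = (2 4 8 9 6 7) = [0, 1, 4, 3, 8, 5, 7, 2, 9, 6]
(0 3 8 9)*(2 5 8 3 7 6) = (0 7 6 2 5 8 9) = [7, 1, 5, 3, 4, 8, 2, 6, 9, 0]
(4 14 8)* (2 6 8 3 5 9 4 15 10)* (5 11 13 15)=(2 6 8 5 9 4 14 3 11 13 15 10)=[0, 1, 6, 11, 14, 9, 8, 7, 5, 4, 2, 13, 12, 15, 3, 10]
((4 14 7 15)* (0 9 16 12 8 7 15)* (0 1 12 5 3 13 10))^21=(16)(1 12 8 7)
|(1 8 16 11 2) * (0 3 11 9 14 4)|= 10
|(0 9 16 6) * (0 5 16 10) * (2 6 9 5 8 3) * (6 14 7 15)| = 35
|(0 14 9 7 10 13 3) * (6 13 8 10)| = 14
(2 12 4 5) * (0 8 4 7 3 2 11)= (0 8 4 5 11)(2 12 7 3)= [8, 1, 12, 2, 5, 11, 6, 3, 4, 9, 10, 0, 7]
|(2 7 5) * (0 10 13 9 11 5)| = |(0 10 13 9 11 5 2 7)| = 8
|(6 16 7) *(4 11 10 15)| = 12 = |(4 11 10 15)(6 16 7)|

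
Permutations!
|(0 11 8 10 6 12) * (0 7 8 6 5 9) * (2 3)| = 18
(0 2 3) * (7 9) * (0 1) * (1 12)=(0 2 3 12 1)(7 9)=[2, 0, 3, 12, 4, 5, 6, 9, 8, 7, 10, 11, 1]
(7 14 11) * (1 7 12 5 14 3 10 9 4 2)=(1 7 3 10 9 4 2)(5 14 11 12)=[0, 7, 1, 10, 2, 14, 6, 3, 8, 4, 9, 12, 5, 13, 11]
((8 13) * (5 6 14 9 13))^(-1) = (5 8 13 9 14 6)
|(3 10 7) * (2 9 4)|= 3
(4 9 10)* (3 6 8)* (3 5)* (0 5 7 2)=[5, 1, 0, 6, 9, 3, 8, 2, 7, 10, 4]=(0 5 3 6 8 7 2)(4 9 10)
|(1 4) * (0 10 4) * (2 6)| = |(0 10 4 1)(2 6)| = 4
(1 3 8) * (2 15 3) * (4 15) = (1 2 4 15 3 8) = [0, 2, 4, 8, 15, 5, 6, 7, 1, 9, 10, 11, 12, 13, 14, 3]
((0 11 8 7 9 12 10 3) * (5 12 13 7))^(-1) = (0 3 10 12 5 8 11)(7 13 9)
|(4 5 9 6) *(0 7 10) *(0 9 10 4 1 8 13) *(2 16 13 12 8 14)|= 12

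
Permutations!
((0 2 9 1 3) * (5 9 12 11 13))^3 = (0 11 9)(1 2 13)(3 12 5)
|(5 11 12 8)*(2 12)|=|(2 12 8 5 11)|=5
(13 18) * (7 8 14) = (7 8 14)(13 18) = [0, 1, 2, 3, 4, 5, 6, 8, 14, 9, 10, 11, 12, 18, 7, 15, 16, 17, 13]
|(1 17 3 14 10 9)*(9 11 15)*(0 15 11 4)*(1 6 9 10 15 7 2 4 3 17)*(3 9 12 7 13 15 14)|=10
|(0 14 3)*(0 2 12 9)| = |(0 14 3 2 12 9)| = 6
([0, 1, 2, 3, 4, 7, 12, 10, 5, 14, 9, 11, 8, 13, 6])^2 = (5 10 14 12)(6 8 7 9)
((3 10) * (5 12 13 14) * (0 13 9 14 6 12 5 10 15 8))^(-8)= (0 6 9 10 15)(3 8 13 12 14)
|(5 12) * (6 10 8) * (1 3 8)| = 10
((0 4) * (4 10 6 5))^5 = ((0 10 6 5 4))^5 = (10)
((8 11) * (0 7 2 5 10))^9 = ((0 7 2 5 10)(8 11))^9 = (0 10 5 2 7)(8 11)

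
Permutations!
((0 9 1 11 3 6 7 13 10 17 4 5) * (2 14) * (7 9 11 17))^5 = (0 1 11 17 3 4 6 5 9)(2 14)(7 10 13)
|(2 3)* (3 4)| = 3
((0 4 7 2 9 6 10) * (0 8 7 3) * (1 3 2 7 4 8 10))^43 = (10)(0 2 1 8 9 3 4 6)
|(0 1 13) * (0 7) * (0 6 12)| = 6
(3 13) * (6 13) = [0, 1, 2, 6, 4, 5, 13, 7, 8, 9, 10, 11, 12, 3] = (3 6 13)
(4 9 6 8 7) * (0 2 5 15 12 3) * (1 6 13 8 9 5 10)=(0 2 10 1 6 9 13 8 7 4 5 15 12 3)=[2, 6, 10, 0, 5, 15, 9, 4, 7, 13, 1, 11, 3, 8, 14, 12]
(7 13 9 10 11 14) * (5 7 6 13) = (5 7)(6 13 9 10 11 14) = [0, 1, 2, 3, 4, 7, 13, 5, 8, 10, 11, 14, 12, 9, 6]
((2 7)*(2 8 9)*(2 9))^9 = (9)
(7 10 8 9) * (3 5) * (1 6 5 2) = (1 6 5 3 2)(7 10 8 9) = [0, 6, 1, 2, 4, 3, 5, 10, 9, 7, 8]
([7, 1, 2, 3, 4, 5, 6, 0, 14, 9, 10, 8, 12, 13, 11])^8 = [0, 1, 2, 3, 4, 5, 6, 7, 11, 9, 10, 14, 12, 13, 8]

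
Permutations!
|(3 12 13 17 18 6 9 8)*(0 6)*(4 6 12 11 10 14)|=|(0 12 13 17 18)(3 11 10 14 4 6 9 8)|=40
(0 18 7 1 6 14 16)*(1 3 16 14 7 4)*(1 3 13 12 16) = (0 18 4 3 1 6 7 13 12 16) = [18, 6, 2, 1, 3, 5, 7, 13, 8, 9, 10, 11, 16, 12, 14, 15, 0, 17, 4]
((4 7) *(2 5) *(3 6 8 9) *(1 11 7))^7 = ((1 11 7 4)(2 5)(3 6 8 9))^7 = (1 4 7 11)(2 5)(3 9 8 6)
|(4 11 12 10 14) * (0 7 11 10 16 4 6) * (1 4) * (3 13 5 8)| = 20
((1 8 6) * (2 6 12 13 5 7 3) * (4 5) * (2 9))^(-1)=(1 6 2 9 3 7 5 4 13 12 8)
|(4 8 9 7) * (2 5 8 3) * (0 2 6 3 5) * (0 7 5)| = 12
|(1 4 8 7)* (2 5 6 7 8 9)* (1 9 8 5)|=8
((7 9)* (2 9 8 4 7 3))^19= (2 9 3)(4 7 8)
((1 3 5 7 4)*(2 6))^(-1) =((1 3 5 7 4)(2 6))^(-1) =(1 4 7 5 3)(2 6)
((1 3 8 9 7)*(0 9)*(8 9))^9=((0 8)(1 3 9 7))^9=(0 8)(1 3 9 7)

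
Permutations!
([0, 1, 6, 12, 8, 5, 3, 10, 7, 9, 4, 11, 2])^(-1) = [0, 1, 12, 6, 10, 5, 2, 8, 4, 9, 7, 11, 3]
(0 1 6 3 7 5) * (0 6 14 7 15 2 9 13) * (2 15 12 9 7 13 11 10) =[1, 14, 7, 12, 4, 6, 3, 5, 8, 11, 2, 10, 9, 0, 13, 15] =(15)(0 1 14 13)(2 7 5 6 3 12 9 11 10)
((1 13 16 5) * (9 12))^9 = ((1 13 16 5)(9 12))^9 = (1 13 16 5)(9 12)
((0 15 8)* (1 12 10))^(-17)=(0 15 8)(1 12 10)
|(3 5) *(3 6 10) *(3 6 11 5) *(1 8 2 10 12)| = 6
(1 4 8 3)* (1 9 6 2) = (1 4 8 3 9 6 2) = [0, 4, 1, 9, 8, 5, 2, 7, 3, 6]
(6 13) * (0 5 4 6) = (0 5 4 6 13) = [5, 1, 2, 3, 6, 4, 13, 7, 8, 9, 10, 11, 12, 0]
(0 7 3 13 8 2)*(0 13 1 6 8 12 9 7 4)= (0 4)(1 6 8 2 13 12 9 7 3)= [4, 6, 13, 1, 0, 5, 8, 3, 2, 7, 10, 11, 9, 12]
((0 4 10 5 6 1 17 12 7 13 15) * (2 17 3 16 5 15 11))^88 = (1 5 3 6 16)(2 13 12)(7 17 11)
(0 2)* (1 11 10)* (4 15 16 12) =(0 2)(1 11 10)(4 15 16 12) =[2, 11, 0, 3, 15, 5, 6, 7, 8, 9, 1, 10, 4, 13, 14, 16, 12]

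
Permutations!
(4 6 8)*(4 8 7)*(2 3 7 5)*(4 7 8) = (2 3 8 4 6 5) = [0, 1, 3, 8, 6, 2, 5, 7, 4]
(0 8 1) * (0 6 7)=[8, 6, 2, 3, 4, 5, 7, 0, 1]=(0 8 1 6 7)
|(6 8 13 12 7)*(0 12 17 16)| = |(0 12 7 6 8 13 17 16)| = 8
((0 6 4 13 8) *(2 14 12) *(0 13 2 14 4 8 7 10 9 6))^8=((2 4)(6 8 13 7 10 9)(12 14))^8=(14)(6 13 10)(7 9 8)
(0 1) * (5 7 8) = (0 1)(5 7 8) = [1, 0, 2, 3, 4, 7, 6, 8, 5]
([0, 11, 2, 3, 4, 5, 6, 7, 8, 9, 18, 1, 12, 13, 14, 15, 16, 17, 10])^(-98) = [0, 1, 2, 3, 4, 5, 6, 7, 8, 9, 10, 11, 12, 13, 14, 15, 16, 17, 18]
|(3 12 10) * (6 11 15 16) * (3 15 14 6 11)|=8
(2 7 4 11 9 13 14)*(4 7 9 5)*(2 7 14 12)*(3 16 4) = (2 9 13 12)(3 16 4 11 5)(7 14) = [0, 1, 9, 16, 11, 3, 6, 14, 8, 13, 10, 5, 2, 12, 7, 15, 4]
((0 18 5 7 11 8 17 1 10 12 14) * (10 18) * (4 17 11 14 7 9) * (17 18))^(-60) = ((0 10 12 7 14)(1 17)(4 18 5 9)(8 11))^(-60) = (18)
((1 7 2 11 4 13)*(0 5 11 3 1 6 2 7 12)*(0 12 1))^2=(0 11 13 2)(3 5 4 6)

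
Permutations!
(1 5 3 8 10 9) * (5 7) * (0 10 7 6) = (0 10 9 1 6)(3 8 7 5) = [10, 6, 2, 8, 4, 3, 0, 5, 7, 1, 9]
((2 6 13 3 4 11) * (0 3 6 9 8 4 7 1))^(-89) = ((0 3 7 1)(2 9 8 4 11)(6 13))^(-89) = (0 1 7 3)(2 9 8 4 11)(6 13)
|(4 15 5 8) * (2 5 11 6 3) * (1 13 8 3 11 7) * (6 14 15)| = 9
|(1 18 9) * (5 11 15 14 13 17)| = |(1 18 9)(5 11 15 14 13 17)| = 6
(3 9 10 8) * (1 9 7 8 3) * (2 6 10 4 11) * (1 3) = [0, 9, 6, 7, 11, 5, 10, 8, 3, 4, 1, 2] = (1 9 4 11 2 6 10)(3 7 8)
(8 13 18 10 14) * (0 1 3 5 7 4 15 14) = (0 1 3 5 7 4 15 14 8 13 18 10) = [1, 3, 2, 5, 15, 7, 6, 4, 13, 9, 0, 11, 12, 18, 8, 14, 16, 17, 10]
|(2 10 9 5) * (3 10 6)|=6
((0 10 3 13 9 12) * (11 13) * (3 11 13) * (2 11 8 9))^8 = (13)(0 9 10 12 8)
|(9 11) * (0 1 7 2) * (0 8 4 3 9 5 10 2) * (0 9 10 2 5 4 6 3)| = 6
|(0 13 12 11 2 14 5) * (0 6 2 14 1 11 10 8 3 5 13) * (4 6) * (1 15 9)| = |(1 11 14 13 12 10 8 3 5 4 6 2 15 9)| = 14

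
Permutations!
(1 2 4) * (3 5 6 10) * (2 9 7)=(1 9 7 2 4)(3 5 6 10)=[0, 9, 4, 5, 1, 6, 10, 2, 8, 7, 3]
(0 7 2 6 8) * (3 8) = (0 7 2 6 3 8) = [7, 1, 6, 8, 4, 5, 3, 2, 0]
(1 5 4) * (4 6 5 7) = (1 7 4)(5 6) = [0, 7, 2, 3, 1, 6, 5, 4]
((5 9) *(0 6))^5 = (0 6)(5 9)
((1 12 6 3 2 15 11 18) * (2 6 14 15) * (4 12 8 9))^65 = (1 9 12 15 18 8 4 14 11)(3 6)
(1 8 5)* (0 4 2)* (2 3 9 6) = (0 4 3 9 6 2)(1 8 5) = [4, 8, 0, 9, 3, 1, 2, 7, 5, 6]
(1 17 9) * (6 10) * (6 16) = (1 17 9)(6 10 16) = [0, 17, 2, 3, 4, 5, 10, 7, 8, 1, 16, 11, 12, 13, 14, 15, 6, 9]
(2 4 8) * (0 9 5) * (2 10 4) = [9, 1, 2, 3, 8, 0, 6, 7, 10, 5, 4] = (0 9 5)(4 8 10)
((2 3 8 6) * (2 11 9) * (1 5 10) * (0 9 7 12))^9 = ((0 9 2 3 8 6 11 7 12)(1 5 10))^9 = (12)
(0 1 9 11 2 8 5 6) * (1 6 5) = (0 6)(1 9 11 2 8) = [6, 9, 8, 3, 4, 5, 0, 7, 1, 11, 10, 2]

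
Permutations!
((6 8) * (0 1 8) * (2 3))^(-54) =(0 8)(1 6)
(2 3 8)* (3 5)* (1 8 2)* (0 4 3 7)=(0 4 3 2 5 7)(1 8)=[4, 8, 5, 2, 3, 7, 6, 0, 1]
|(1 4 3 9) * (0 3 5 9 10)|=12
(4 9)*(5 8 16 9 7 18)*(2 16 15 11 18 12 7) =(2 16 9 4)(5 8 15 11 18)(7 12) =[0, 1, 16, 3, 2, 8, 6, 12, 15, 4, 10, 18, 7, 13, 14, 11, 9, 17, 5]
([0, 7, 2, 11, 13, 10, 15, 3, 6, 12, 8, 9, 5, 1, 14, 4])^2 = [0, 3, 2, 9, 1, 8, 4, 11, 15, 5, 6, 12, 10, 7, 14, 13]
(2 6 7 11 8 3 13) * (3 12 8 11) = (2 6 7 3 13)(8 12) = [0, 1, 6, 13, 4, 5, 7, 3, 12, 9, 10, 11, 8, 2]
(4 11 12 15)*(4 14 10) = (4 11 12 15 14 10) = [0, 1, 2, 3, 11, 5, 6, 7, 8, 9, 4, 12, 15, 13, 10, 14]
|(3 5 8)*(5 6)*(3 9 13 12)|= |(3 6 5 8 9 13 12)|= 7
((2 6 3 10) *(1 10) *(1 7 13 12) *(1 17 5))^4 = ((1 10 2 6 3 7 13 12 17 5))^4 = (1 3 17 2 13)(5 6 12 10 7)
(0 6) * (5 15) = [6, 1, 2, 3, 4, 15, 0, 7, 8, 9, 10, 11, 12, 13, 14, 5] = (0 6)(5 15)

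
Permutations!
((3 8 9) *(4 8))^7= (3 9 8 4)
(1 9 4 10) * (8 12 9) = (1 8 12 9 4 10) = [0, 8, 2, 3, 10, 5, 6, 7, 12, 4, 1, 11, 9]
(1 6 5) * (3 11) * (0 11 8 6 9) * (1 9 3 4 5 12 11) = (0 1 3 8 6 12 11 4 5 9) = [1, 3, 2, 8, 5, 9, 12, 7, 6, 0, 10, 4, 11]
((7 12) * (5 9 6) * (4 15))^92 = ((4 15)(5 9 6)(7 12))^92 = (15)(5 6 9)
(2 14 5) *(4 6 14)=[0, 1, 4, 3, 6, 2, 14, 7, 8, 9, 10, 11, 12, 13, 5]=(2 4 6 14 5)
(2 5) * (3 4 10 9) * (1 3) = (1 3 4 10 9)(2 5) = [0, 3, 5, 4, 10, 2, 6, 7, 8, 1, 9]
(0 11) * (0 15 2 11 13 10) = (0 13 10)(2 11 15) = [13, 1, 11, 3, 4, 5, 6, 7, 8, 9, 0, 15, 12, 10, 14, 2]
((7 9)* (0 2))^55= ((0 2)(7 9))^55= (0 2)(7 9)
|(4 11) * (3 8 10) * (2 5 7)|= 6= |(2 5 7)(3 8 10)(4 11)|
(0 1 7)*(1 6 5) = [6, 7, 2, 3, 4, 1, 5, 0] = (0 6 5 1 7)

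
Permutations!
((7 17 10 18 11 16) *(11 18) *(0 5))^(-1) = (18)(0 5)(7 16 11 10 17)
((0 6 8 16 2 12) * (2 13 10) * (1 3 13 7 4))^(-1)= (0 12 2 10 13 3 1 4 7 16 8 6)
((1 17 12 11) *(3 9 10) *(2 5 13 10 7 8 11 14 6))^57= ((1 17 12 14 6 2 5 13 10 3 9 7 8 11))^57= (1 17 12 14 6 2 5 13 10 3 9 7 8 11)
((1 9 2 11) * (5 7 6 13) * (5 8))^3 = ((1 9 2 11)(5 7 6 13 8))^3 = (1 11 2 9)(5 13 7 8 6)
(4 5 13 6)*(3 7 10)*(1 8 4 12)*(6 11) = [0, 8, 2, 7, 5, 13, 12, 10, 4, 9, 3, 6, 1, 11] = (1 8 4 5 13 11 6 12)(3 7 10)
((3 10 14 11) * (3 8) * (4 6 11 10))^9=(3 8 11 6 4)(10 14)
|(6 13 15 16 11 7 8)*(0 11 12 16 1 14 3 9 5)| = 12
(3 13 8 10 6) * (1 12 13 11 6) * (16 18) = [0, 12, 2, 11, 4, 5, 3, 7, 10, 9, 1, 6, 13, 8, 14, 15, 18, 17, 16] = (1 12 13 8 10)(3 11 6)(16 18)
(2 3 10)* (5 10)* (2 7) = [0, 1, 3, 5, 4, 10, 6, 2, 8, 9, 7] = (2 3 5 10 7)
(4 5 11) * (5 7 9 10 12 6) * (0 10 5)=(0 10 12 6)(4 7 9 5 11)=[10, 1, 2, 3, 7, 11, 0, 9, 8, 5, 12, 4, 6]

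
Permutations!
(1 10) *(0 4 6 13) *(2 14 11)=(0 4 6 13)(1 10)(2 14 11)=[4, 10, 14, 3, 6, 5, 13, 7, 8, 9, 1, 2, 12, 0, 11]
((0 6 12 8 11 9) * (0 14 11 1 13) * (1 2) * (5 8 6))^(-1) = (0 13 1 2 8 5)(6 12)(9 11 14)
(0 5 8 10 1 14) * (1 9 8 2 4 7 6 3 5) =(0 1 14)(2 4 7 6 3 5)(8 10 9) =[1, 14, 4, 5, 7, 2, 3, 6, 10, 8, 9, 11, 12, 13, 0]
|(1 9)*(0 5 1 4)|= |(0 5 1 9 4)|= 5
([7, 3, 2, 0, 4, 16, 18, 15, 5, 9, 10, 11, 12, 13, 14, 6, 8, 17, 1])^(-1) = [3, 18, 2, 1, 4, 8, 15, 0, 16, 9, 10, 11, 12, 13, 14, 7, 5, 17, 6]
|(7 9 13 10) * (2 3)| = 4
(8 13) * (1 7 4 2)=[0, 7, 1, 3, 2, 5, 6, 4, 13, 9, 10, 11, 12, 8]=(1 7 4 2)(8 13)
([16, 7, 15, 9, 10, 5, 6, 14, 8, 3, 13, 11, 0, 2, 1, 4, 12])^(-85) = (0 12 16)(1 14 7)(3 9)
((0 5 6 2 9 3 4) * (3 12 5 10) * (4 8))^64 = (0 4 8 3 10)(2 6 5 12 9)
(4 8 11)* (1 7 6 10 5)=[0, 7, 2, 3, 8, 1, 10, 6, 11, 9, 5, 4]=(1 7 6 10 5)(4 8 11)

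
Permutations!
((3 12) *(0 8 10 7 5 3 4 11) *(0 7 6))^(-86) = ((0 8 10 6)(3 12 4 11 7 5))^(-86) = (0 10)(3 7 4)(5 11 12)(6 8)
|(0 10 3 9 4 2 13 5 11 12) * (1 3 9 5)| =|(0 10 9 4 2 13 1 3 5 11 12)| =11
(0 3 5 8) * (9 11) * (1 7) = (0 3 5 8)(1 7)(9 11) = [3, 7, 2, 5, 4, 8, 6, 1, 0, 11, 10, 9]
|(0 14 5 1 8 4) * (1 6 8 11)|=|(0 14 5 6 8 4)(1 11)|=6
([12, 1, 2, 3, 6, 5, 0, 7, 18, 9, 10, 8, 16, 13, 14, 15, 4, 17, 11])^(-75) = (18)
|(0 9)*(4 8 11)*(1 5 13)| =6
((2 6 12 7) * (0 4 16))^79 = (0 4 16)(2 7 12 6)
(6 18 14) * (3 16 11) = (3 16 11)(6 18 14) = [0, 1, 2, 16, 4, 5, 18, 7, 8, 9, 10, 3, 12, 13, 6, 15, 11, 17, 14]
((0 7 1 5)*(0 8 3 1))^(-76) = (8) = ((0 7)(1 5 8 3))^(-76)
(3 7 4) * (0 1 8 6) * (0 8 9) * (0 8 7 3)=(0 1 9 8 6 7 4)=[1, 9, 2, 3, 0, 5, 7, 4, 6, 8]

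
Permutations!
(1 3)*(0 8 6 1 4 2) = (0 8 6 1 3 4 2) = [8, 3, 0, 4, 2, 5, 1, 7, 6]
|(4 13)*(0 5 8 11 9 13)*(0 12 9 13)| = |(0 5 8 11 13 4 12 9)| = 8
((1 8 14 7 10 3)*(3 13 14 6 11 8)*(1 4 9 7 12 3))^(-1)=(3 12 14 13 10 7 9 4)(6 8 11)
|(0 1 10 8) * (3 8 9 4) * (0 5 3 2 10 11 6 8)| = |(0 1 11 6 8 5 3)(2 10 9 4)| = 28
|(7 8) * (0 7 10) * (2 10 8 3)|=5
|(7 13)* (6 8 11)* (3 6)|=|(3 6 8 11)(7 13)|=4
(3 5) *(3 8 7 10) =(3 5 8 7 10) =[0, 1, 2, 5, 4, 8, 6, 10, 7, 9, 3]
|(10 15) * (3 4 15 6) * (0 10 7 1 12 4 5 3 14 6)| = |(0 10)(1 12 4 15 7)(3 5)(6 14)| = 10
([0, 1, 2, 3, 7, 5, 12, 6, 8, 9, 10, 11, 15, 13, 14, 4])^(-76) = (4 15 12 6 7)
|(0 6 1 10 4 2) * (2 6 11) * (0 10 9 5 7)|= |(0 11 2 10 4 6 1 9 5 7)|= 10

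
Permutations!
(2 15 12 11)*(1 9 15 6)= (1 9 15 12 11 2 6)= [0, 9, 6, 3, 4, 5, 1, 7, 8, 15, 10, 2, 11, 13, 14, 12]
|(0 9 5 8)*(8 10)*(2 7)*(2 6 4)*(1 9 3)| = 28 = |(0 3 1 9 5 10 8)(2 7 6 4)|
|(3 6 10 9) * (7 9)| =5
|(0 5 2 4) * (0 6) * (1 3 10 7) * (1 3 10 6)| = 9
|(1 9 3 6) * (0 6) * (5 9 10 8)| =|(0 6 1 10 8 5 9 3)| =8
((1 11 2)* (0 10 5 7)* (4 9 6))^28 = (1 11 2)(4 9 6)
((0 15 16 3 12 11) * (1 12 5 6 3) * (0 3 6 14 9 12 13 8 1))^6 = (16)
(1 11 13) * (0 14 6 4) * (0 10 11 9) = (0 14 6 4 10 11 13 1 9) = [14, 9, 2, 3, 10, 5, 4, 7, 8, 0, 11, 13, 12, 1, 6]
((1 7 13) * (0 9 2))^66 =(13)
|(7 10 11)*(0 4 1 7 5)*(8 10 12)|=9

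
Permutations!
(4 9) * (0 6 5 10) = (0 6 5 10)(4 9) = [6, 1, 2, 3, 9, 10, 5, 7, 8, 4, 0]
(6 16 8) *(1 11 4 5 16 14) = [0, 11, 2, 3, 5, 16, 14, 7, 6, 9, 10, 4, 12, 13, 1, 15, 8] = (1 11 4 5 16 8 6 14)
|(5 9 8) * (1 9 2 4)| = 6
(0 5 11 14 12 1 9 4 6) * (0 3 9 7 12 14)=(14)(0 5 11)(1 7 12)(3 9 4 6)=[5, 7, 2, 9, 6, 11, 3, 12, 8, 4, 10, 0, 1, 13, 14]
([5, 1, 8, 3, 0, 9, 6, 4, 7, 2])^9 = [9, 1, 7, 3, 5, 2, 6, 0, 4, 8]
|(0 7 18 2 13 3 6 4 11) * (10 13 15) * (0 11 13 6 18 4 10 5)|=18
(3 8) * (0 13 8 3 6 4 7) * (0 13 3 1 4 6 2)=(0 3 1 4 7 13 8 2)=[3, 4, 0, 1, 7, 5, 6, 13, 2, 9, 10, 11, 12, 8]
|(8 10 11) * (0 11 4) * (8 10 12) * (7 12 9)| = 4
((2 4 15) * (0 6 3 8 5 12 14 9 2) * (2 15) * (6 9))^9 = (15)(2 4)(3 12)(5 6)(8 14)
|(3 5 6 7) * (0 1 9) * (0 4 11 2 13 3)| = |(0 1 9 4 11 2 13 3 5 6 7)| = 11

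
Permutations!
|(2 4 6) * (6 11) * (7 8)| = |(2 4 11 6)(7 8)| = 4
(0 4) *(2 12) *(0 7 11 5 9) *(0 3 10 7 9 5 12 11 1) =[4, 0, 11, 10, 9, 5, 6, 1, 8, 3, 7, 12, 2] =(0 4 9 3 10 7 1)(2 11 12)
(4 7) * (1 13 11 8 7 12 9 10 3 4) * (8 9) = (1 13 11 9 10 3 4 12 8 7) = [0, 13, 2, 4, 12, 5, 6, 1, 7, 10, 3, 9, 8, 11]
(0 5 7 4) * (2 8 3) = (0 5 7 4)(2 8 3) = [5, 1, 8, 2, 0, 7, 6, 4, 3]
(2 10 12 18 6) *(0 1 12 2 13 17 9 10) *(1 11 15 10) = (0 11 15 10 2)(1 12 18 6 13 17 9) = [11, 12, 0, 3, 4, 5, 13, 7, 8, 1, 2, 15, 18, 17, 14, 10, 16, 9, 6]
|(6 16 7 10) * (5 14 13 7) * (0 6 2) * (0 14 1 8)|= |(0 6 16 5 1 8)(2 14 13 7 10)|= 30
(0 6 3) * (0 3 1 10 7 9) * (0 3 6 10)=(0 10 7 9 3 6 1)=[10, 0, 2, 6, 4, 5, 1, 9, 8, 3, 7]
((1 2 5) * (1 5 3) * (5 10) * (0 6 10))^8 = ((0 6 10 5)(1 2 3))^8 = (10)(1 3 2)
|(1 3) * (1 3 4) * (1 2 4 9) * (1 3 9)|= |(2 4)(3 9)|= 2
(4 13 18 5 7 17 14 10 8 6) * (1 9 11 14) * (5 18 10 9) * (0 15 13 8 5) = (18)(0 15 13 10 5 7 17 1)(4 8 6)(9 11 14) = [15, 0, 2, 3, 8, 7, 4, 17, 6, 11, 5, 14, 12, 10, 9, 13, 16, 1, 18]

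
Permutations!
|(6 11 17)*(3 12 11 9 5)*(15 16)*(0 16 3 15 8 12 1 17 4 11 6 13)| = 12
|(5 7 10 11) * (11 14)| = |(5 7 10 14 11)| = 5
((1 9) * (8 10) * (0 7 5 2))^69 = (0 7 5 2)(1 9)(8 10)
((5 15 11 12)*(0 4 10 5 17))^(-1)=((0 4 10 5 15 11 12 17))^(-1)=(0 17 12 11 15 5 10 4)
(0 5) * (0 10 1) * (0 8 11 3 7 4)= [5, 8, 2, 7, 0, 10, 6, 4, 11, 9, 1, 3]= (0 5 10 1 8 11 3 7 4)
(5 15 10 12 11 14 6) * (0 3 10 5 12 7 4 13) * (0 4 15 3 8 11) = (0 8 11 14 6 12)(3 10 7 15 5)(4 13) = [8, 1, 2, 10, 13, 3, 12, 15, 11, 9, 7, 14, 0, 4, 6, 5]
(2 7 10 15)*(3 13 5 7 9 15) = [0, 1, 9, 13, 4, 7, 6, 10, 8, 15, 3, 11, 12, 5, 14, 2] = (2 9 15)(3 13 5 7 10)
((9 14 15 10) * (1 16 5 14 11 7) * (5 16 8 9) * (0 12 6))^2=((16)(0 12 6)(1 8 9 11 7)(5 14 15 10))^2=(16)(0 6 12)(1 9 7 8 11)(5 15)(10 14)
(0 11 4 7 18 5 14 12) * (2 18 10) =[11, 1, 18, 3, 7, 14, 6, 10, 8, 9, 2, 4, 0, 13, 12, 15, 16, 17, 5] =(0 11 4 7 10 2 18 5 14 12)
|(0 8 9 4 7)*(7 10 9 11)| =|(0 8 11 7)(4 10 9)| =12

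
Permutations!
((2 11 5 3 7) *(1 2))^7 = (1 2 11 5 3 7)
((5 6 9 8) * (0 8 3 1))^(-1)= ((0 8 5 6 9 3 1))^(-1)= (0 1 3 9 6 5 8)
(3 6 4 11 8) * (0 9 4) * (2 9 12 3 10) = [12, 1, 9, 6, 11, 5, 0, 7, 10, 4, 2, 8, 3] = (0 12 3 6)(2 9 4 11 8 10)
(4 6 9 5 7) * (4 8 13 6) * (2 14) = (2 14)(5 7 8 13 6 9) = [0, 1, 14, 3, 4, 7, 9, 8, 13, 5, 10, 11, 12, 6, 2]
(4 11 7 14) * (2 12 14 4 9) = (2 12 14 9)(4 11 7) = [0, 1, 12, 3, 11, 5, 6, 4, 8, 2, 10, 7, 14, 13, 9]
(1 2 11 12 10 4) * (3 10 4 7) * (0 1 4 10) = (0 1 2 11 12 10 7 3) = [1, 2, 11, 0, 4, 5, 6, 3, 8, 9, 7, 12, 10]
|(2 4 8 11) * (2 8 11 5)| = 5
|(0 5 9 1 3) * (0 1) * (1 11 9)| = 6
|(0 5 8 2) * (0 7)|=5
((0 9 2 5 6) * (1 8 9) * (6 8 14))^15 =(0 6 14 1)(2 9 8 5)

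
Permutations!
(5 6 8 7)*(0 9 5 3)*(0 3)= (0 9 5 6 8 7)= [9, 1, 2, 3, 4, 6, 8, 0, 7, 5]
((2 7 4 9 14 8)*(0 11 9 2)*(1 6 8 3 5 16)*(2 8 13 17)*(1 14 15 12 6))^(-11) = (0 11 9 15 12 6 13 17 2 7 4 8)(3 5 16 14)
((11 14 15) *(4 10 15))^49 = ((4 10 15 11 14))^49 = (4 14 11 15 10)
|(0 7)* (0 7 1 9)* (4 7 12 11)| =|(0 1 9)(4 7 12 11)| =12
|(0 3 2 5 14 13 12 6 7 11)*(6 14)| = 21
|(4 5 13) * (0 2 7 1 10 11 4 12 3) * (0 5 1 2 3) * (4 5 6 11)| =|(0 3 6 11 5 13 12)(1 10 4)(2 7)| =42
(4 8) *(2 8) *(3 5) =[0, 1, 8, 5, 2, 3, 6, 7, 4] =(2 8 4)(3 5)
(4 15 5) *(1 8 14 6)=(1 8 14 6)(4 15 5)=[0, 8, 2, 3, 15, 4, 1, 7, 14, 9, 10, 11, 12, 13, 6, 5]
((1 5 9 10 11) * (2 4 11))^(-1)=((1 5 9 10 2 4 11))^(-1)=(1 11 4 2 10 9 5)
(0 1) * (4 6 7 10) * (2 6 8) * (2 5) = (0 1)(2 6 7 10 4 8 5) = [1, 0, 6, 3, 8, 2, 7, 10, 5, 9, 4]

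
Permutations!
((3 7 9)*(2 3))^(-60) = (9)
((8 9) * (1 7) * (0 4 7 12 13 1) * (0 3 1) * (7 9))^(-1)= ((0 4 9 8 7 3 1 12 13))^(-1)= (0 13 12 1 3 7 8 9 4)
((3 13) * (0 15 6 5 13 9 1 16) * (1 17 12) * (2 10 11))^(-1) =(0 16 1 12 17 9 3 13 5 6 15)(2 11 10)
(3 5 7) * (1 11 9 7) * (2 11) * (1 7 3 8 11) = [0, 2, 1, 5, 4, 7, 6, 8, 11, 3, 10, 9] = (1 2)(3 5 7 8 11 9)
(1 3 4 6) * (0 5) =(0 5)(1 3 4 6) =[5, 3, 2, 4, 6, 0, 1]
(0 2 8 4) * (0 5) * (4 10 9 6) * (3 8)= (0 2 3 8 10 9 6 4 5)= [2, 1, 3, 8, 5, 0, 4, 7, 10, 6, 9]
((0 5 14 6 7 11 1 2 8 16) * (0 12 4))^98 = (0 14 7 1 8 12)(2 16 4 5 6 11)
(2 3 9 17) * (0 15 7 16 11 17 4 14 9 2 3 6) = [15, 1, 6, 2, 14, 5, 0, 16, 8, 4, 10, 17, 12, 13, 9, 7, 11, 3] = (0 15 7 16 11 17 3 2 6)(4 14 9)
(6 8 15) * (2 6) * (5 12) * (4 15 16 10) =(2 6 8 16 10 4 15)(5 12) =[0, 1, 6, 3, 15, 12, 8, 7, 16, 9, 4, 11, 5, 13, 14, 2, 10]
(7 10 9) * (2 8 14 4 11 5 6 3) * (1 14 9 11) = (1 14 4)(2 8 9 7 10 11 5 6 3) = [0, 14, 8, 2, 1, 6, 3, 10, 9, 7, 11, 5, 12, 13, 4]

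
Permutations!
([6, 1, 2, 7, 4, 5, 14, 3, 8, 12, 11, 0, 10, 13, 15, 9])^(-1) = (0 11 10 12 9 15 14 6)(3 7)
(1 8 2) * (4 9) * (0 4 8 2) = [4, 2, 1, 3, 9, 5, 6, 7, 0, 8] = (0 4 9 8)(1 2)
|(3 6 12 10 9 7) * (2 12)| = |(2 12 10 9 7 3 6)| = 7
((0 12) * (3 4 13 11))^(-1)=((0 12)(3 4 13 11))^(-1)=(0 12)(3 11 13 4)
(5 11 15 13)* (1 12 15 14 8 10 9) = (1 12 15 13 5 11 14 8 10 9) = [0, 12, 2, 3, 4, 11, 6, 7, 10, 1, 9, 14, 15, 5, 8, 13]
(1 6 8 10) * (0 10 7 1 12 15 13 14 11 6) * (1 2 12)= (0 10 1)(2 12 15 13 14 11 6 8 7)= [10, 0, 12, 3, 4, 5, 8, 2, 7, 9, 1, 6, 15, 14, 11, 13]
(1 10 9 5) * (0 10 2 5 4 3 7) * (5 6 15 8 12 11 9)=(0 10 5 1 2 6 15 8 12 11 9 4 3 7)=[10, 2, 6, 7, 3, 1, 15, 0, 12, 4, 5, 9, 11, 13, 14, 8]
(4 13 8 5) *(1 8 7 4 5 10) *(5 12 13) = (1 8 10)(4 5 12 13 7) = [0, 8, 2, 3, 5, 12, 6, 4, 10, 9, 1, 11, 13, 7]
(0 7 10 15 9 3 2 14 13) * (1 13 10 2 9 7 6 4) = (0 6 4 1 13)(2 14 10 15 7)(3 9) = [6, 13, 14, 9, 1, 5, 4, 2, 8, 3, 15, 11, 12, 0, 10, 7]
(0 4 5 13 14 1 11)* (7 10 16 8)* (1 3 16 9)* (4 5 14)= (0 5 13 4 14 3 16 8 7 10 9 1 11)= [5, 11, 2, 16, 14, 13, 6, 10, 7, 1, 9, 0, 12, 4, 3, 15, 8]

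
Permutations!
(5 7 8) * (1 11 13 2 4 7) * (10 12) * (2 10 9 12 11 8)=(1 8 5)(2 4 7)(9 12)(10 11 13)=[0, 8, 4, 3, 7, 1, 6, 2, 5, 12, 11, 13, 9, 10]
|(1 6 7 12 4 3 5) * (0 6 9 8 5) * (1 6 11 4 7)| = 20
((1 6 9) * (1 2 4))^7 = (1 9 4 6 2)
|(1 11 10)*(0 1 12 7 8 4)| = 8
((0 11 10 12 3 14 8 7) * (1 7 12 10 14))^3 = ((0 11 14 8 12 3 1 7))^3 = (0 8 1 11 12 7 14 3)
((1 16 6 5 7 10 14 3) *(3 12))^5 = (1 10 16 14 6 12 5 3 7)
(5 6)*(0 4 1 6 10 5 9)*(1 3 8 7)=(0 4 3 8 7 1 6 9)(5 10)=[4, 6, 2, 8, 3, 10, 9, 1, 7, 0, 5]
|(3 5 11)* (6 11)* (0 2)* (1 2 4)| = |(0 4 1 2)(3 5 6 11)| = 4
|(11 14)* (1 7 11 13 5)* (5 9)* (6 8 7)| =|(1 6 8 7 11 14 13 9 5)| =9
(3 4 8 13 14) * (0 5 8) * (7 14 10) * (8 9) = (0 5 9 8 13 10 7 14 3 4) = [5, 1, 2, 4, 0, 9, 6, 14, 13, 8, 7, 11, 12, 10, 3]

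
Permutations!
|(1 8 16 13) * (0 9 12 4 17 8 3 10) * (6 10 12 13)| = 12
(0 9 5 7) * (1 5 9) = [1, 5, 2, 3, 4, 7, 6, 0, 8, 9] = (9)(0 1 5 7)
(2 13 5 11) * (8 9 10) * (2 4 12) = (2 13 5 11 4 12)(8 9 10) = [0, 1, 13, 3, 12, 11, 6, 7, 9, 10, 8, 4, 2, 5]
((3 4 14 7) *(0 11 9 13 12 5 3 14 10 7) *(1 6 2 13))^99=((0 11 9 1 6 2 13 12 5 3 4 10 7 14))^99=(0 11 9 1 6 2 13 12 5 3 4 10 7 14)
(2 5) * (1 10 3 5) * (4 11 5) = (1 10 3 4 11 5 2) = [0, 10, 1, 4, 11, 2, 6, 7, 8, 9, 3, 5]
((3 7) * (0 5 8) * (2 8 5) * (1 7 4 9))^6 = (1 7 3 4 9)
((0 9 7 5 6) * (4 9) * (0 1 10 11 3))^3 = ((0 4 9 7 5 6 1 10 11 3))^3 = (0 7 1 3 9 6 11 4 5 10)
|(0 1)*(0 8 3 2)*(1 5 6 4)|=8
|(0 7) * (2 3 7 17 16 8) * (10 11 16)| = 9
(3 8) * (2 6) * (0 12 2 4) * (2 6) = (0 12 6 4)(3 8) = [12, 1, 2, 8, 0, 5, 4, 7, 3, 9, 10, 11, 6]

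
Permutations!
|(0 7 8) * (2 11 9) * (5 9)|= 12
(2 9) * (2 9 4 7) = (9)(2 4 7) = [0, 1, 4, 3, 7, 5, 6, 2, 8, 9]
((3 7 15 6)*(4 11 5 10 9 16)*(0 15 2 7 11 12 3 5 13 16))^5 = ((0 15 6 5 10 9)(2 7)(3 11 13 16 4 12))^5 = (0 9 10 5 6 15)(2 7)(3 12 4 16 13 11)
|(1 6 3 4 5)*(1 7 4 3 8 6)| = 6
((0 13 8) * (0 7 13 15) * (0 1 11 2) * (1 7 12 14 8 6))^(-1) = (0 2 11 1 6 13 7 15)(8 14 12)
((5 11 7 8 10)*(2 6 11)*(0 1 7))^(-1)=((0 1 7 8 10 5 2 6 11))^(-1)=(0 11 6 2 5 10 8 7 1)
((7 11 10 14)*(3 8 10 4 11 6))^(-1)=((3 8 10 14 7 6)(4 11))^(-1)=(3 6 7 14 10 8)(4 11)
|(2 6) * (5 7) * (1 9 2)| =4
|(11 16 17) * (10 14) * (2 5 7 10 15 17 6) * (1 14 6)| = |(1 14 15 17 11 16)(2 5 7 10 6)| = 30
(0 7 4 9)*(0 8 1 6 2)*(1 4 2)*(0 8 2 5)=(0 7 5)(1 6)(2 8 4 9)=[7, 6, 8, 3, 9, 0, 1, 5, 4, 2]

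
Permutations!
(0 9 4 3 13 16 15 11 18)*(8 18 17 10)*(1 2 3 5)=(0 9 4 5 1 2 3 13 16 15 11 17 10 8 18)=[9, 2, 3, 13, 5, 1, 6, 7, 18, 4, 8, 17, 12, 16, 14, 11, 15, 10, 0]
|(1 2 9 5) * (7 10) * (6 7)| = |(1 2 9 5)(6 7 10)| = 12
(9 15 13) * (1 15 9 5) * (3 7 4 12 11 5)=(1 15 13 3 7 4 12 11 5)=[0, 15, 2, 7, 12, 1, 6, 4, 8, 9, 10, 5, 11, 3, 14, 13]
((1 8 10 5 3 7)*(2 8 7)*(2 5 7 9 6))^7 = ((1 9 6 2 8 10 7)(3 5))^7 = (10)(3 5)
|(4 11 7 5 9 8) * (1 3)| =6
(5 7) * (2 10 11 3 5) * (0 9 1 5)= (0 9 1 5 7 2 10 11 3)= [9, 5, 10, 0, 4, 7, 6, 2, 8, 1, 11, 3]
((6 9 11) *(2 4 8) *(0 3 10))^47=(0 10 3)(2 8 4)(6 11 9)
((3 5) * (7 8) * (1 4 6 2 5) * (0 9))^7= (0 9)(1 4 6 2 5 3)(7 8)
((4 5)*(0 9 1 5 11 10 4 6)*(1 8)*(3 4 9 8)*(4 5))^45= ((0 8 1 4 11 10 9 3 5 6))^45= (0 10)(1 3)(4 5)(6 11)(8 9)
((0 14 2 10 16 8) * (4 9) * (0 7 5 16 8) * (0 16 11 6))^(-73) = (16)(0 6 11 5 7 8 10 2 14)(4 9)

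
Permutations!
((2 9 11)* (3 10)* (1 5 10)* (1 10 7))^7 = ((1 5 7)(2 9 11)(3 10))^7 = (1 5 7)(2 9 11)(3 10)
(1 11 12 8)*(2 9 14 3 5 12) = (1 11 2 9 14 3 5 12 8) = [0, 11, 9, 5, 4, 12, 6, 7, 1, 14, 10, 2, 8, 13, 3]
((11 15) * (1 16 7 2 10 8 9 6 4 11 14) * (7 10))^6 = (1 4 10 15 9)(6 16 11 8 14)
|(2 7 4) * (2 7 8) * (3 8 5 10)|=10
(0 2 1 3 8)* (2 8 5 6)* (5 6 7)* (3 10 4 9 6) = (0 8)(1 10 4 9 6 2)(5 7) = [8, 10, 1, 3, 9, 7, 2, 5, 0, 6, 4]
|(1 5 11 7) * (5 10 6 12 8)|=8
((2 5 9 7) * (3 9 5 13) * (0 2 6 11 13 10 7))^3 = ((0 2 10 7 6 11 13 3 9))^3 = (0 7 13)(2 6 3)(9 10 11)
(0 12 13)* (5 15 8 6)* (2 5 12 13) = (0 13)(2 5 15 8 6 12) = [13, 1, 5, 3, 4, 15, 12, 7, 6, 9, 10, 11, 2, 0, 14, 8]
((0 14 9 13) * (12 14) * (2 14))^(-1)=(0 13 9 14 2 12)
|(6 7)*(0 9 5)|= 6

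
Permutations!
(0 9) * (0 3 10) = [9, 1, 2, 10, 4, 5, 6, 7, 8, 3, 0] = (0 9 3 10)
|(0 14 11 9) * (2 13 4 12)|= 4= |(0 14 11 9)(2 13 4 12)|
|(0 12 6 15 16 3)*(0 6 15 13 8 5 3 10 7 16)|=|(0 12 15)(3 6 13 8 5)(7 16 10)|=15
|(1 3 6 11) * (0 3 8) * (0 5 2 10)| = 9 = |(0 3 6 11 1 8 5 2 10)|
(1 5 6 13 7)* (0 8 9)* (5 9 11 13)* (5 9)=[8, 5, 2, 3, 4, 6, 9, 1, 11, 0, 10, 13, 12, 7]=(0 8 11 13 7 1 5 6 9)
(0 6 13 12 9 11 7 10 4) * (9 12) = [6, 1, 2, 3, 0, 5, 13, 10, 8, 11, 4, 7, 12, 9] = (0 6 13 9 11 7 10 4)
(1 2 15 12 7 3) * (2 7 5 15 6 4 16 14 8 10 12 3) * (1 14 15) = (1 7 2 6 4 16 15 3 14 8 10 12 5) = [0, 7, 6, 14, 16, 1, 4, 2, 10, 9, 12, 11, 5, 13, 8, 3, 15]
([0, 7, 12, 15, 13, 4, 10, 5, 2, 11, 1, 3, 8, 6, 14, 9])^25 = [0, 13, 12, 15, 1, 10, 5, 6, 2, 11, 4, 3, 8, 7, 14, 9]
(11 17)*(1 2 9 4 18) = (1 2 9 4 18)(11 17) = [0, 2, 9, 3, 18, 5, 6, 7, 8, 4, 10, 17, 12, 13, 14, 15, 16, 11, 1]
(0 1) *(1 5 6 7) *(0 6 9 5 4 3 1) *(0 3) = (0 4)(1 6 7 3)(5 9) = [4, 6, 2, 1, 0, 9, 7, 3, 8, 5]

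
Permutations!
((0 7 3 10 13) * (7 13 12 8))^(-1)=(0 13)(3 7 8 12 10)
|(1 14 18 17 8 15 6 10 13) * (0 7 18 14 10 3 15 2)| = |(0 7 18 17 8 2)(1 10 13)(3 15 6)| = 6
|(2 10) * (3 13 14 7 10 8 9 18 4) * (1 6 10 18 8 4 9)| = 12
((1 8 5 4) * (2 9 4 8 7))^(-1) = (1 4 9 2 7)(5 8) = ((1 7 2 9 4)(5 8))^(-1)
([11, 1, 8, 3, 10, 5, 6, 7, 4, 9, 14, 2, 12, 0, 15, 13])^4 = (0 4 13 8 15 2 14 11 10)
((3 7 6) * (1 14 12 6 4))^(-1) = ((1 14 12 6 3 7 4))^(-1) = (1 4 7 3 6 12 14)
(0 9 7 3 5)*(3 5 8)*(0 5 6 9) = (3 8)(6 9 7) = [0, 1, 2, 8, 4, 5, 9, 6, 3, 7]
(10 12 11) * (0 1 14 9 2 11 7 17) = (0 1 14 9 2 11 10 12 7 17) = [1, 14, 11, 3, 4, 5, 6, 17, 8, 2, 12, 10, 7, 13, 9, 15, 16, 0]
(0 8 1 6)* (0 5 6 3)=(0 8 1 3)(5 6)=[8, 3, 2, 0, 4, 6, 5, 7, 1]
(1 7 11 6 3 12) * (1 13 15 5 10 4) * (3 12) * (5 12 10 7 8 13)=(1 8 13 15 12 5 7 11 6 10 4)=[0, 8, 2, 3, 1, 7, 10, 11, 13, 9, 4, 6, 5, 15, 14, 12]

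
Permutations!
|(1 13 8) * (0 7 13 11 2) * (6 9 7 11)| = |(0 11 2)(1 6 9 7 13 8)| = 6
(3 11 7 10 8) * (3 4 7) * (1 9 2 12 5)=(1 9 2 12 5)(3 11)(4 7 10 8)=[0, 9, 12, 11, 7, 1, 6, 10, 4, 2, 8, 3, 5]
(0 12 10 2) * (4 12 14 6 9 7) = (0 14 6 9 7 4 12 10 2) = [14, 1, 0, 3, 12, 5, 9, 4, 8, 7, 2, 11, 10, 13, 6]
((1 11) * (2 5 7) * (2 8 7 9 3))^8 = (11)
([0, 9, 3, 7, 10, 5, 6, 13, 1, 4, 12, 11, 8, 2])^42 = (2 7)(3 13)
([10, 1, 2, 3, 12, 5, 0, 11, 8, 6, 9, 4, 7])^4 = [0, 1, 2, 3, 4, 5, 6, 7, 8, 9, 10, 11, 12]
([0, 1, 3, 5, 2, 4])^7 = [0, 1, 4, 2, 5, 3]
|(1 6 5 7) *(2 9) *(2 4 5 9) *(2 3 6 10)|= |(1 10 2 3 6 9 4 5 7)|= 9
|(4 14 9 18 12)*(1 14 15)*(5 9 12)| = 15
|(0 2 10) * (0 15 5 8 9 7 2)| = |(2 10 15 5 8 9 7)| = 7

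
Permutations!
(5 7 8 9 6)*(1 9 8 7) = [0, 9, 2, 3, 4, 1, 5, 7, 8, 6] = (1 9 6 5)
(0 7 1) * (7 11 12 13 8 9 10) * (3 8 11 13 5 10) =(0 13 11 12 5 10 7 1)(3 8 9) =[13, 0, 2, 8, 4, 10, 6, 1, 9, 3, 7, 12, 5, 11]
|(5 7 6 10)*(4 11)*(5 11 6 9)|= |(4 6 10 11)(5 7 9)|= 12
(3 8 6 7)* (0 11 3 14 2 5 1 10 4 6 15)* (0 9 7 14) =(0 11 3 8 15 9 7)(1 10 4 6 14 2 5) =[11, 10, 5, 8, 6, 1, 14, 0, 15, 7, 4, 3, 12, 13, 2, 9]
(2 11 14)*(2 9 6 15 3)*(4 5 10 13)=(2 11 14 9 6 15 3)(4 5 10 13)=[0, 1, 11, 2, 5, 10, 15, 7, 8, 6, 13, 14, 12, 4, 9, 3]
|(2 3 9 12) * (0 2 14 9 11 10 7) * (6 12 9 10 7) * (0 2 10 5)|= |(0 10 6 12 14 5)(2 3 11 7)|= 12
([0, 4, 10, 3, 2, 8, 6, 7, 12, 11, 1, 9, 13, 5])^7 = (1 10 2 4)(5 13 12 8)(9 11)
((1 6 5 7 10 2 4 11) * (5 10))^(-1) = ((1 6 10 2 4 11)(5 7))^(-1) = (1 11 4 2 10 6)(5 7)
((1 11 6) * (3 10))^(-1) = (1 6 11)(3 10)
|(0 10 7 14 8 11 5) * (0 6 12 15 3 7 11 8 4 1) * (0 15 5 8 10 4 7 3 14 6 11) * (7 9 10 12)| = 28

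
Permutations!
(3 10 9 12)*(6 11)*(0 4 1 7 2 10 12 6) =(0 4 1 7 2 10 9 6 11)(3 12) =[4, 7, 10, 12, 1, 5, 11, 2, 8, 6, 9, 0, 3]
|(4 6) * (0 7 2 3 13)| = 10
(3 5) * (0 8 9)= [8, 1, 2, 5, 4, 3, 6, 7, 9, 0]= (0 8 9)(3 5)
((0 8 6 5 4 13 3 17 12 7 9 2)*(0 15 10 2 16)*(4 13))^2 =(0 6 13 17 7 16 8 5 3 12 9)(2 10 15)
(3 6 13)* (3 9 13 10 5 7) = (3 6 10 5 7)(9 13) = [0, 1, 2, 6, 4, 7, 10, 3, 8, 13, 5, 11, 12, 9]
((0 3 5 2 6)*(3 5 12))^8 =(12)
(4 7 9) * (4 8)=(4 7 9 8)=[0, 1, 2, 3, 7, 5, 6, 9, 4, 8]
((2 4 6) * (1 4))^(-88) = ((1 4 6 2))^(-88) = (6)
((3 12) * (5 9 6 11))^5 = ((3 12)(5 9 6 11))^5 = (3 12)(5 9 6 11)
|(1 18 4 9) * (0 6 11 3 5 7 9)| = 10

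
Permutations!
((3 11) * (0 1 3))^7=(0 11 3 1)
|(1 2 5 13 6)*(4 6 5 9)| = |(1 2 9 4 6)(5 13)| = 10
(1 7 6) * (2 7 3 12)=(1 3 12 2 7 6)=[0, 3, 7, 12, 4, 5, 1, 6, 8, 9, 10, 11, 2]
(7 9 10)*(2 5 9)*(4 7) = (2 5 9 10 4 7) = [0, 1, 5, 3, 7, 9, 6, 2, 8, 10, 4]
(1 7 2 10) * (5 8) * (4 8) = (1 7 2 10)(4 8 5) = [0, 7, 10, 3, 8, 4, 6, 2, 5, 9, 1]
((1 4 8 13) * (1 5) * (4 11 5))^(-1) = (1 5 11)(4 13 8)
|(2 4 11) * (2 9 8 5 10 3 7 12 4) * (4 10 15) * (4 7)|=|(3 4 11 9 8 5 15 7 12 10)|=10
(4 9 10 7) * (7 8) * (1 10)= (1 10 8 7 4 9)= [0, 10, 2, 3, 9, 5, 6, 4, 7, 1, 8]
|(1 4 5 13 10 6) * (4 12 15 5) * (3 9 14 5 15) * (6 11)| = |(15)(1 12 3 9 14 5 13 10 11 6)| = 10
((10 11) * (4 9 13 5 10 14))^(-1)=((4 9 13 5 10 11 14))^(-1)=(4 14 11 10 5 13 9)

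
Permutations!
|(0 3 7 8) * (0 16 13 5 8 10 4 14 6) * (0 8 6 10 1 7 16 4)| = 10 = |(0 3 16 13 5 6 8 4 14 10)(1 7)|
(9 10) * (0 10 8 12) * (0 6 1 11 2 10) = (1 11 2 10 9 8 12 6) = [0, 11, 10, 3, 4, 5, 1, 7, 12, 8, 9, 2, 6]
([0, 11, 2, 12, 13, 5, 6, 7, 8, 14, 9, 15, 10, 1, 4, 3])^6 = (1 9 15 4 12)(3 13 10 11 14)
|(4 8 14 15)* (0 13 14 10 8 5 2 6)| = 8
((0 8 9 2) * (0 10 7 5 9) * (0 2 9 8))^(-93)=(2 7 8 10 5)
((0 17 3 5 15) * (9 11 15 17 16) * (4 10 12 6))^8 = (0 11 16 15 9)(3 17 5)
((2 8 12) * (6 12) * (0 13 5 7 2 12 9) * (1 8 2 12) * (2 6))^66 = (0 8 5 6 12)(1 13 2 7 9)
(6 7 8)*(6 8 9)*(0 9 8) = (0 9 6 7 8) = [9, 1, 2, 3, 4, 5, 7, 8, 0, 6]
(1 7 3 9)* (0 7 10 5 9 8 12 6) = (0 7 3 8 12 6)(1 10 5 9) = [7, 10, 2, 8, 4, 9, 0, 3, 12, 1, 5, 11, 6]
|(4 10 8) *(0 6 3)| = 3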